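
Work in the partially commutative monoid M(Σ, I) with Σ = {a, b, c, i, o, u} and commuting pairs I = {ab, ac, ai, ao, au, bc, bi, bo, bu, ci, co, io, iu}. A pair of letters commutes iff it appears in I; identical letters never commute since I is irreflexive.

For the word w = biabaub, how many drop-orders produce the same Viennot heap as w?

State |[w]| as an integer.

0(b) covers ∅
1(i) covers ∅
2(a) covers ∅
3(b) covers 0:b
4(a) covers 2:a
5(u) covers ∅
6(b) covers 3:b
floor of heap: 0:b, 1:i, 2:a, 5:u
completions by unplaced set U, small U first (add the entries for U minus each lowest piece of U):
  |U|=1: {1}:1  {4}:1  {5}:1  {6}:1
  |U|=2: {1,4}:2  {1,5}:2  {1,6}:2  {2,4}:1  {3,6}:1  {4,5}:2  {4,6}:2  {5,6}:2
  |U|=3: {0,3,6}:1  {1,2,4}:3  {1,3,6}:3  {1,4,5}:6  {1,4,6}:6  {1,5,6}:6  {2,4,5}:3  {2,4,6}:3  {3,4,6}:3  {3,5,6}:3  {4,5,6}:6
  |U|=4: {0,1,3,6}:4  {0,3,4,6}:4  {0,3,5,6}:4  {1,2,4,5}:12  {1,2,4,6}:12  {1,3,4,6}:12  {1,3,5,6}:12  {1,4,5,6}:24  {2,3,4,6}:6  {2,4,5,6}:12  {3,4,5,6}:12
  |U|=5: {0,1,3,4,6}:20  {0,1,3,5,6}:20  {0,2,3,4,6}:10  {0,3,4,5,6}:20  {1,2,3,4,6}:30  {1,2,4,5,6}:60  {1,3,4,5,6}:60  {2,3,4,5,6}:30
  start at 0(b): 180
  start at 1(i): 60
  start at 2(a): 120
  start at 5(u): 60
sum over floor = 420

420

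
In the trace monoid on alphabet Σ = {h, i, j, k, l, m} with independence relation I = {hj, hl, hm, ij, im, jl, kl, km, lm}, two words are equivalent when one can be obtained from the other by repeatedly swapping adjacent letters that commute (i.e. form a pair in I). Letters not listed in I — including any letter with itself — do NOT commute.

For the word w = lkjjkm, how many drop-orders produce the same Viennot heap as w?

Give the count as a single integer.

0(l) covers ∅
1(k) covers ∅
2(j) covers 1:k
3(j) covers 2:j
4(k) covers 3:j
5(m) covers 3:j
floor of heap: 0:l, 1:k
completions by unplaced set U, small U first (add the entries for U minus each lowest piece of U):
  |U|=1: {0}:1  {4}:1  {5}:1
  |U|=2: {0,4}:2  {0,5}:2  {4,5}:2
  |U|=3: {0,4,5}:6  {3,4,5}:2
  |U|=4: {0,3,4,5}:8  {2,3,4,5}:2
  start at 0(l): 2
  start at 1(k): 10
sum over floor = 12

12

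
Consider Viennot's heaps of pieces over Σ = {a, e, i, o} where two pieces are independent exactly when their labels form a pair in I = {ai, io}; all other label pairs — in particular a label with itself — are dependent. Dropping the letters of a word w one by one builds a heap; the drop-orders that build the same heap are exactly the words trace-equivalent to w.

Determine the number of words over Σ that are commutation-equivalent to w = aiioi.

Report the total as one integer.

10

piece 0:a — minimal
piece 1:i — minimal
piece 2:i rests on {1:i}
piece 3:o rests on {0:a}
piece 4:i rests on {2:i}
minimal pieces: {0:a, 1:i}
ways to finish when only these pieces remain (= sum over removing one remaining piece with nothing left below it):
  1 left: {3}→1  {4}→1
  2 left: {0,3}→1  {2,4}→1  {3,4}→2
  3 left: {0,3,4}→3  {1,2,4}→1  {2,3,4}→3
  placing 0:a first → 4 extensions
  placing 1:i first → 6 extensions
total linear extensions = 10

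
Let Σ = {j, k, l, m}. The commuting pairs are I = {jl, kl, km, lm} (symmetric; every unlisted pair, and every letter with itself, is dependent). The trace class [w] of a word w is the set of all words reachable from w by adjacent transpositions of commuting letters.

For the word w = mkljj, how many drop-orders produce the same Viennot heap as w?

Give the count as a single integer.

0(m) covers ∅
1(k) covers ∅
2(l) covers ∅
3(j) covers 0:m, 1:k
4(j) covers 3:j
floor of heap: 0:m, 1:k, 2:l
completions by unplaced set U, small U first (add the entries for U minus each lowest piece of U):
  |U|=1: {2}:1  {4}:1
  |U|=2: {2,4}:2  {3,4}:1
  |U|=3: {0,3,4}:1  {1,3,4}:1  {2,3,4}:3
  start at 0(m): 4
  start at 1(k): 4
  start at 2(l): 2
sum over floor = 10

10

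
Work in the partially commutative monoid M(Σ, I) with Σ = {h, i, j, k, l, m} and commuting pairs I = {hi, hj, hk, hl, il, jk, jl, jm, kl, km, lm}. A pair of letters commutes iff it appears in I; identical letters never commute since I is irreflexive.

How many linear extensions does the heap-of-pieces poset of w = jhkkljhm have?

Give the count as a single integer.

1680

piece 0:j — minimal
piece 1:h — minimal
piece 2:k — minimal
piece 3:k rests on {2:k}
piece 4:l — minimal
piece 5:j rests on {0:j}
piece 6:h rests on {1:h}
piece 7:m rests on {6:h}
minimal pieces: {0:j, 1:h, 2:k, 4:l}
ways to finish when only these pieces remain (= sum over removing one remaining piece with nothing left below it):
  1 left: {3}→1  {4}→1  {5}→1  {7}→1
  2 left: {0,5}→1  {2,3}→1  {3,4}→2  {3,5}→2  {3,7}→2  {4,5}→2  {4,7}→2  {5,7}→2  {6,7}→1
  3 left: {0,3,5}→3  {0,4,5}→3  {0,5,7}→3  {1,6,7}→1  {2,3,4}→3  {2,3,5}→3  {2,3,7}→3  {3,4,5}→6  {3,4,7}→6  {3,5,7}→6  {3,6,7}→3  {4,5,7}→6  {4,6,7}→3  {5,6,7}→3
  4 left: {0,2,3,5}→6  {0,3,4,5}→12  {0,3,5,7}→12  {0,4,5,7}→12  {0,5,6,7}→6  {1,3,6,7}→4  {1,4,6,7}→4  {1,5,6,7}→4  {2,3,4,5}→12  {2,3,4,7}→12  {2,3,5,7}→12  {2,3,6,7}→6  {3,4,5,7}→24  {3,4,6,7}→12  {3,5,6,7}→12  {4,5,6,7}→12
  5 left: {0,1,5,6,7}→10  {0,2,3,4,5}→30  {0,2,3,5,7}→30  {0,3,4,5,7}→60  {0,3,5,6,7}→30  {0,4,5,6,7}→30  {1,2,3,6,7}→10  {1,3,4,6,7}→20  {1,3,5,6,7}→20  {1,4,5,6,7}→20  {2,3,4,5,7}→60  {2,3,4,6,7}→30  {2,3,5,6,7}→30  {3,4,5,6,7}→60
  6 left: {0,1,3,5,6,7}→60  {0,1,4,5,6,7}→60  {0,2,3,4,5,7}→180  {0,2,3,5,6,7}→90  {0,3,4,5,6,7}→180  {1,2,3,4,6,7}→60  {1,2,3,5,6,7}→60  {1,3,4,5,6,7}→120  {2,3,4,5,6,7}→180
  placing 0:j first → 420 extensions
  placing 1:h first → 630 extensions
  placing 2:k first → 420 extensions
  placing 4:l first → 210 extensions
total linear extensions = 1680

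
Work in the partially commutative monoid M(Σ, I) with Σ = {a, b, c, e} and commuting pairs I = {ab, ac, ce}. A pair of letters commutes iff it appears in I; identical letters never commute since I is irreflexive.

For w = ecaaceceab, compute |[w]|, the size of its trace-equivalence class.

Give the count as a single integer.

140

0(e) covers ∅
1(c) covers ∅
2(a) covers 0:e
3(a) covers 2:a
4(c) covers 1:c
5(e) covers 3:a
6(c) covers 4:c
7(e) covers 5:e
8(a) covers 7:e
9(b) covers 6:c, 7:e
floor of heap: 0:e, 1:c
completions by unplaced set U, small U first (add the entries for U minus each lowest piece of U):
  |U|=1: {8}:1  {9}:1
  |U|=2: {6,9}:1  {8,9}:2
  |U|=3: {4,6,9}:1  {6,8,9}:3  {7,8,9}:2
  |U|=4: {1,4,6,9}:1  {4,6,8,9}:4  {5,7,8,9}:2  {6,7,8,9}:5
  |U|=5: {1,4,6,8,9}:5  {3,5,7,8,9}:2  {4,6,7,8,9}:9  {5,6,7,8,9}:7
  |U|=6: {1,4,6,7,8,9}:14  {2,3,5,7,8,9}:2  {3,5,6,7,8,9}:9  {4,5,6,7,8,9}:16
  |U|=7: {0,2,3,5,7,8,9}:2  {1,4,5,6,7,8,9}:30  {2,3,5,6,7,8,9}:11  {3,4,5,6,7,8,9}:25
  |U|=8: {0,2,3,5,6,7,8,9}:13  {1,3,4,5,6,7,8,9}:55  {2,3,4,5,6,7,8,9}:36
  start at 0(e): 91
  start at 1(c): 49
sum over floor = 140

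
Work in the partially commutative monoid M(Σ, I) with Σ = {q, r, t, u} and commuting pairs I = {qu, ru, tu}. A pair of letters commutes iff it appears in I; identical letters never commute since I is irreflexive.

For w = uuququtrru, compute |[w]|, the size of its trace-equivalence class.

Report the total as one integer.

piece 0:u — minimal
piece 1:u rests on {0:u}
piece 2:q — minimal
piece 3:u rests on {1:u}
piece 4:q rests on {2:q}
piece 5:u rests on {3:u}
piece 6:t rests on {4:q}
piece 7:r rests on {6:t}
piece 8:r rests on {7:r}
piece 9:u rests on {5:u}
minimal pieces: {0:u, 2:q}
ways to finish when only these pieces remain (= sum over removing one remaining piece with nothing left below it):
  1 left: {8}→1  {9}→1
  2 left: {5,9}→1  {7,8}→1  {8,9}→2
  3 left: {3,5,9}→1  {5,8,9}→3  {6,7,8}→1  {7,8,9}→3
  4 left: {1,3,5,9}→1  {3,5,8,9}→4  {4,6,7,8}→1  {5,7,8,9}→6  {6,7,8,9}→4
  5 left: {0,1,3,5,9}→1  {1,3,5,8,9}→5  {2,4,6,7,8}→1  {3,5,7,8,9}→10  {4,6,7,8,9}→5  {5,6,7,8,9}→10
  6 left: {0,1,3,5,8,9}→6  {1,3,5,7,8,9}→15  {2,4,6,7,8,9}→6  {3,5,6,7,8,9}→20  {4,5,6,7,8,9}→15
  7 left: {0,1,3,5,7,8,9}→21  {1,3,5,6,7,8,9}→35  {2,4,5,6,7,8,9}→21  {3,4,5,6,7,8,9}→35
  8 left: {0,1,3,5,6,7,8,9}→56  {1,3,4,5,6,7,8,9}→70  {2,3,4,5,6,7,8,9}→56
  placing 0:u first → 126 extensions
  placing 2:q first → 126 extensions
total linear extensions = 252

252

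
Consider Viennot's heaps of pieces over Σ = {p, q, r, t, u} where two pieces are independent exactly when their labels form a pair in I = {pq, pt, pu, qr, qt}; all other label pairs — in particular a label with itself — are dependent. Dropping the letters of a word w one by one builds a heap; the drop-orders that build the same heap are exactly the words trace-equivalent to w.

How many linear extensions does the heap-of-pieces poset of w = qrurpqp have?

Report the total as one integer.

8

piece 0:q — minimal
piece 1:r — minimal
piece 2:u rests on {0:q, 1:r}
piece 3:r rests on {2:u}
piece 4:p rests on {3:r}
piece 5:q rests on {2:u}
piece 6:p rests on {4:p}
minimal pieces: {0:q, 1:r}
ways to finish when only these pieces remain (= sum over removing one remaining piece with nothing left below it):
  1 left: {5}→1  {6}→1
  2 left: {4,6}→1  {5,6}→2
  3 left: {3,4,6}→1  {4,5,6}→3
  4 left: {3,4,5,6}→4
  5 left: {2,3,4,5,6}→4
  placing 0:q first → 4 extensions
  placing 1:r first → 4 extensions
total linear extensions = 8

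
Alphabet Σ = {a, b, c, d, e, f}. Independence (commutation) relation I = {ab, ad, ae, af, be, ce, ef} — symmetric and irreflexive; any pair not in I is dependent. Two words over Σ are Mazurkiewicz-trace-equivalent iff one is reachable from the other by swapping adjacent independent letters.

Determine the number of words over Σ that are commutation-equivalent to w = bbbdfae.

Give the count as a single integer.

piece 0:b — minimal
piece 1:b rests on {0:b}
piece 2:b rests on {1:b}
piece 3:d rests on {2:b}
piece 4:f rests on {3:d}
piece 5:a — minimal
piece 6:e rests on {3:d}
minimal pieces: {0:b, 5:a}
ways to finish when only these pieces remain (= sum over removing one remaining piece with nothing left below it):
  1 left: {4}→1  {5}→1  {6}→1
  2 left: {4,5}→2  {4,6}→2  {5,6}→2
  3 left: {3,4,6}→2  {4,5,6}→6
  4 left: {2,3,4,6}→2  {3,4,5,6}→8
  5 left: {1,2,3,4,6}→2  {2,3,4,5,6}→10
  placing 0:b first → 12 extensions
  placing 5:a first → 2 extensions
total linear extensions = 14

14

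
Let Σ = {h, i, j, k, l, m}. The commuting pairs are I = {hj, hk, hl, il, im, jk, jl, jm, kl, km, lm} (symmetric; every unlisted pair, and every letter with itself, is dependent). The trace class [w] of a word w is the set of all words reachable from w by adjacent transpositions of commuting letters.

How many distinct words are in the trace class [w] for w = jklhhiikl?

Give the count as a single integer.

432

#0=j has no predecessor
#1=k has no predecessor
#2=l has no predecessor
#3=h has no predecessor
#4=h depends on [3:h]
#5=i depends on [0:j, 1:k, 4:h]
#6=i depends on [5:i]
#7=k depends on [6:i]
#8=l depends on [2:l]
sources: [0:j, 1:k, 2:l, 3:h]
N(rest) = Σ N(rest − s) over sources s of rest; N(one piece) = 1:
  size 1 → [7]=1  [8]=1
  size 2 → [2,8]=1  [6,7]=1  [7,8]=2
  size 3 → [2,7,8]=3  [5,6,7]=1  [6,7,8]=3
  size 4 → [0,5,6,7]=1  [1,5,6,7]=1  [2,6,7,8]=6  [4,5,6,7]=1  [5,6,7,8]=4
  size 5 → [0,1,5,6,7]=2  [0,4,5,6,7]=2  [0,5,6,7,8]=5  [1,4,5,6,7]=2  [1,5,6,7,8]=5  [2,5,6,7,8]=10  [3,4,5,6,7]=1  [4,5,6,7,8]=5
  size 6 → [0,1,4,5,6,7]=6  [0,1,5,6,7,8]=12  [0,2,5,6,7,8]=15  [0,3,4,5,6,7]=3  [0,4,5,6,7,8]=12  [1,2,5,6,7,8]=15  [1,3,4,5,6,7]=3  [1,4,5,6,7,8]=12  [2,4,5,6,7,8]=15  [3,4,5,6,7,8]=6
  size 7 → [0,1,2,5,6,7,8]=42  [0,1,3,4,5,6,7]=12  [0,1,4,5,6,7,8]=42  [0,2,4,5,6,7,8]=42  [0,3,4,5,6,7,8]=21  [1,2,4,5,6,7,8]=42  [1,3,4,5,6,7,8]=21  [2,3,4,5,6,7,8]=21
  first=0(j) contributes 84
  first=1(k) contributes 84
  first=2(l) contributes 96
  first=3(h) contributes 168
|[w]| = 432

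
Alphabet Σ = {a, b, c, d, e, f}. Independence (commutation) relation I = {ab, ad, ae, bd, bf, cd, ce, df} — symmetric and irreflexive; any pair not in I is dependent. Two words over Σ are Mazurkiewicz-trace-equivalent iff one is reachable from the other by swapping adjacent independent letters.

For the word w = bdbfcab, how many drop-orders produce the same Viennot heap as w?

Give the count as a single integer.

drop 0:b onto floor
drop 1:d onto floor
drop 2:b onto {0:b}
drop 3:f onto floor
drop 4:c onto {2:b, 3:f}
drop 5:a onto {4:c}
drop 6:b onto {4:c}
ground layer = {0:b, 1:d, 3:f}
drop-orders for the pieces not yet dropped (sum over which currently-grounded one goes next):
  1 to go: {1} 1  {5} 1  {6} 1
  2 to go: {1,5} 2  {1,6} 2  {5,6} 2
  3 to go: {1,5,6} 6  {4,5,6} 2
  4 to go: {1,4,5,6} 8  {2,4,5,6} 2  {3,4,5,6} 2
  5 to go: {0,2,4,5,6} 2  {1,2,4,5,6} 10  {1,3,4,5,6} 10  {2,3,4,5,6} 4
  if 0:b drops first: 24 orders
  if 1:d drops first: 6 orders
  if 3:f drops first: 12 orders
heap linearizations: 42

42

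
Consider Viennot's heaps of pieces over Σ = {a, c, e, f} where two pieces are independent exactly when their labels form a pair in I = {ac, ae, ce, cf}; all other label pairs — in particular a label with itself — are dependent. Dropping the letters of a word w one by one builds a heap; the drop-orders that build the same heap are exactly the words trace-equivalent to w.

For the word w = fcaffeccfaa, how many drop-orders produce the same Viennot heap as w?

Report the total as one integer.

drop 0:f onto floor
drop 1:c onto floor
drop 2:a onto {0:f}
drop 3:f onto {2:a}
drop 4:f onto {3:f}
drop 5:e onto {4:f}
drop 6:c onto {1:c}
drop 7:c onto {6:c}
drop 8:f onto {5:e}
drop 9:a onto {8:f}
drop 10:a onto {9:a}
ground layer = {0:f, 1:c}
drop-orders for the pieces not yet dropped (sum over which currently-grounded one goes next):
  1 to go: {7} 1  {10} 1
  2 to go: {6,7} 1  {7,10} 2  {9,10} 1
  3 to go: {1,6,7} 1  {6,7,10} 3  {7,9,10} 3  {8,9,10} 1
  4 to go: {1,6,7,10} 4  {5,8,9,10} 1  {6,7,9,10} 6  {7,8,9,10} 4
  5 to go: {1,6,7,9,10} 10  {4,5,8,9,10} 1  {5,7,8,9,10} 5  {6,7,8,9,10} 10
  6 to go: {1,6,7,8,9,10} 20  {3,4,5,8,9,10} 1  {4,5,7,8,9,10} 6  {5,6,7,8,9,10} 15
  7 to go: {1,5,6,7,8,9,10} 35  {2,3,4,5,8,9,10} 1  {3,4,5,7,8,9,10} 7  {4,5,6,7,8,9,10} 21
  8 to go: {0,2,3,4,5,8,9,10} 1  {1,4,5,6,7,8,9,10} 56  {2,3,4,5,7,8,9,10} 8  {3,4,5,6,7,8,9,10} 28
  9 to go: {0,2,3,4,5,7,8,9,10} 9  {1,3,4,5,6,7,8,9,10} 84  {2,3,4,5,6,7,8,9,10} 36
  if 0:f drops first: 120 orders
  if 1:c drops first: 45 orders
heap linearizations: 165

165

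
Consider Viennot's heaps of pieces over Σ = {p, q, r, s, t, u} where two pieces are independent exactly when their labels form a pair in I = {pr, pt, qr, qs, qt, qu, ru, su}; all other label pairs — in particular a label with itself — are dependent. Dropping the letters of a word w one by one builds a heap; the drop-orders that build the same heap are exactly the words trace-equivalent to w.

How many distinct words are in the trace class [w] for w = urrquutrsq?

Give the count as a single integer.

0(u) covers ∅
1(r) covers ∅
2(r) covers 1:r
3(q) covers ∅
4(u) covers 0:u
5(u) covers 4:u
6(t) covers 2:r, 5:u
7(r) covers 6:t
8(s) covers 7:r
9(q) covers 3:q
floor of heap: 0:u, 1:r, 3:q
completions by unplaced set U, small U first (add the entries for U minus each lowest piece of U):
  |U|=1: {8}:1  {9}:1
  |U|=2: {3,9}:1  {7,8}:1  {8,9}:2
  |U|=3: {3,8,9}:3  {6,7,8}:1  {7,8,9}:3
  |U|=4: {2,6,7,8}:1  {3,7,8,9}:6  {5,6,7,8}:1  {6,7,8,9}:4
  |U|=5: {1,2,6,7,8}:1  {2,5,6,7,8}:2  {2,6,7,8,9}:5  {3,6,7,8,9}:10  {4,5,6,7,8}:1  {5,6,7,8,9}:5
  |U|=6: {0,4,5,6,7,8}:1  {1,2,5,6,7,8}:3  {1,2,6,7,8,9}:6  {2,3,6,7,8,9}:15  {2,4,5,6,7,8}:3  {2,5,6,7,8,9}:12  {3,5,6,7,8,9}:15  {4,5,6,7,8,9}:6
  |U|=7: {0,2,4,5,6,7,8}:4  {0,4,5,6,7,8,9}:7  {1,2,3,6,7,8,9}:21  {1,2,4,5,6,7,8}:6  {1,2,5,6,7,8,9}:21  {2,3,5,6,7,8,9}:42  {2,4,5,6,7,8,9}:21  {3,4,5,6,7,8,9}:21
  |U|=8: {0,1,2,4,5,6,7,8}:10  {0,2,4,5,6,7,8,9}:32  {0,3,4,5,6,7,8,9}:28  {1,2,3,5,6,7,8,9}:84  {1,2,4,5,6,7,8,9}:48  {2,3,4,5,6,7,8,9}:84
  start at 0(u): 216
  start at 1(r): 144
  start at 3(q): 90
sum over floor = 450

450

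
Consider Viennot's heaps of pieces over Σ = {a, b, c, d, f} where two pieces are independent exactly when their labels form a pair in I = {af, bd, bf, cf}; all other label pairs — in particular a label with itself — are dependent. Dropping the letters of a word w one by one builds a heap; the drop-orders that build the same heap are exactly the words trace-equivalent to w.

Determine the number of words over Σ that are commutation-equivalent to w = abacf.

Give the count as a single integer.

5

piece 0:a — minimal
piece 1:b rests on {0:a}
piece 2:a rests on {1:b}
piece 3:c rests on {2:a}
piece 4:f — minimal
minimal pieces: {0:a, 4:f}
ways to finish when only these pieces remain (= sum over removing one remaining piece with nothing left below it):
  1 left: {3}→1  {4}→1
  2 left: {2,3}→1  {3,4}→2
  3 left: {1,2,3}→1  {2,3,4}→3
  placing 0:a first → 4 extensions
  placing 4:f first → 1 extensions
total linear extensions = 5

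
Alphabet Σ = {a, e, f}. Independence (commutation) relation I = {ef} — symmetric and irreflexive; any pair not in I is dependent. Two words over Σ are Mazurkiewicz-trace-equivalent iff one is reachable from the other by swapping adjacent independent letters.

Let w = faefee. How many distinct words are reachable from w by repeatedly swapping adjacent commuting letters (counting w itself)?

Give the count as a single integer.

4

drop 0:f onto floor
drop 1:a onto {0:f}
drop 2:e onto {1:a}
drop 3:f onto {1:a}
drop 4:e onto {2:e}
drop 5:e onto {4:e}
ground layer = {0:f}
drop-orders for the pieces not yet dropped (sum over which currently-grounded one goes next):
  1 to go: {3} 1  {5} 1
  2 to go: {3,5} 2  {4,5} 1
  3 to go: {2,4,5} 1  {3,4,5} 3
  4 to go: {2,3,4,5} 4
  if 0:f drops first: 4 orders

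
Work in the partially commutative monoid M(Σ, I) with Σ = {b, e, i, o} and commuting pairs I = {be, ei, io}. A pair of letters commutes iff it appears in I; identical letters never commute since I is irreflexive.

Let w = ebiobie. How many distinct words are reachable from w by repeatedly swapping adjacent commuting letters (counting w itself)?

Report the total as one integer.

#0=e has no predecessor
#1=b has no predecessor
#2=i depends on [1:b]
#3=o depends on [0:e, 1:b]
#4=b depends on [2:i, 3:o]
#5=i depends on [4:b]
#6=e depends on [3:o]
sources: [0:e, 1:b]
N(rest) = Σ N(rest − s) over sources s of rest; N(one piece) = 1:
  size 1 → [5]=1  [6]=1
  size 2 → [4,5]=1  [5,6]=2
  size 3 → [2,4,5]=1  [4,5,6]=3
  size 4 → [2,4,5,6]=4  [3,4,5,6]=3
  size 5 → [0,3,4,5,6]=3  [2,3,4,5,6]=7
  first=0(e) contributes 7
  first=1(b) contributes 10
|[w]| = 17

17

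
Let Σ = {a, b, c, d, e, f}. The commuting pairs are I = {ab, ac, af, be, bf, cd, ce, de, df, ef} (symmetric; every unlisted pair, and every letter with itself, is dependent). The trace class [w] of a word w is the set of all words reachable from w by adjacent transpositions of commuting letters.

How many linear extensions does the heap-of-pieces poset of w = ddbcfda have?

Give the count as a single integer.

drop 0:d onto floor
drop 1:d onto {0:d}
drop 2:b onto {1:d}
drop 3:c onto {2:b}
drop 4:f onto {3:c}
drop 5:d onto {2:b}
drop 6:a onto {5:d}
ground layer = {0:d}
drop-orders for the pieces not yet dropped (sum over which currently-grounded one goes next):
  1 to go: {4} 1  {6} 1
  2 to go: {3,4} 1  {4,6} 2  {5,6} 1
  3 to go: {3,4,6} 3  {4,5,6} 3
  4 to go: {3,4,5,6} 6
  5 to go: {2,3,4,5,6} 6
  if 0:d drops first: 6 orders

6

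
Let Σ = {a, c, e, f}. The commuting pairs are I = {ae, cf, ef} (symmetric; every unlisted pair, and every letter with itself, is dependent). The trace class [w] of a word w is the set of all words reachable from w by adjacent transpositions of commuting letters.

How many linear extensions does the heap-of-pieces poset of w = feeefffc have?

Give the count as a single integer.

drop 0:f onto floor
drop 1:e onto floor
drop 2:e onto {1:e}
drop 3:e onto {2:e}
drop 4:f onto {0:f}
drop 5:f onto {4:f}
drop 6:f onto {5:f}
drop 7:c onto {3:e}
ground layer = {0:f, 1:e}
drop-orders for the pieces not yet dropped (sum over which currently-grounded one goes next):
  1 to go: {6} 1  {7} 1
  2 to go: {3,7} 1  {5,6} 1  {6,7} 2
  3 to go: {2,3,7} 1  {3,6,7} 3  {4,5,6} 1  {5,6,7} 3
  4 to go: {0,4,5,6} 1  {1,2,3,7} 1  {2,3,6,7} 4  {3,5,6,7} 6  {4,5,6,7} 4
  5 to go: {0,4,5,6,7} 5  {1,2,3,6,7} 5  {2,3,5,6,7} 10  {3,4,5,6,7} 10
  6 to go: {0,3,4,5,6,7} 15  {1,2,3,5,6,7} 15  {2,3,4,5,6,7} 20
  if 0:f drops first: 35 orders
  if 1:e drops first: 35 orders
heap linearizations: 70

70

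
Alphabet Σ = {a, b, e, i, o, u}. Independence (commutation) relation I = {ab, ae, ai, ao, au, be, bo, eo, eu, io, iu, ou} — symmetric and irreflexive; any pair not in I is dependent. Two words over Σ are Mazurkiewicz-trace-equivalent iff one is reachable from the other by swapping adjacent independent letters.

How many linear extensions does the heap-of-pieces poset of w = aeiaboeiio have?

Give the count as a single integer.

drop 0:a onto floor
drop 1:e onto floor
drop 2:i onto {1:e}
drop 3:a onto {0:a}
drop 4:b onto {2:i}
drop 5:o onto floor
drop 6:e onto {2:i}
drop 7:i onto {4:b, 6:e}
drop 8:i onto {7:i}
drop 9:o onto {5:o}
ground layer = {0:a, 1:e, 5:o}
drop-orders for the pieces not yet dropped (sum over which currently-grounded one goes next):
  1 to go: {3} 1  {8} 1  {9} 1
  2 to go: {0,3} 1  {3,8} 2  {3,9} 2  {5,9} 1  {7,8} 1  {8,9} 2
  3 to go: {0,3,8} 3  {0,3,9} 3  {3,5,9} 3  {3,7,8} 3  {3,8,9} 6  {4,7,8} 1  {5,8,9} 3  {6,7,8} 1  {7,8,9} 3
  4 to go: {0,3,5,9} 6  {0,3,7,8} 6  {0,3,8,9} 12  {3,4,7,8} 4  {3,5,8,9} 12  {3,6,7,8} 4  {3,7,8,9} 12  {4,6,7,8} 2  {4,7,8,9} 4  {5,7,8,9} 6  {6,7,8,9} 4
  5 to go: {0,3,4,7,8} 10  {0,3,5,8,9} 30  {0,3,6,7,8} 10  {0,3,7,8,9} 30  {2,4,6,7,8} 2  {3,4,6,7,8} 10  {3,4,7,8,9} 20  {3,5,7,8,9} 30  {3,6,7,8,9} 20  {4,5,7,8,9} 10  {4,6,7,8,9} 10  {5,6,7,8,9} 10
  6 to go: {0,3,4,6,7,8} 30  {0,3,4,7,8,9} 60  {0,3,5,7,8,9} 90  {0,3,6,7,8,9} 60  {1,2,4,6,7,8} 2  {2,3,4,6,7,8} 12  {2,4,6,7,8,9} 12  {3,4,5,7,8,9} 60  {3,4,6,7,8,9} 60  {3,5,6,7,8,9} 60  {4,5,6,7,8,9} 30
  7 to go: {0,2,3,4,6,7,8} 42  {0,3,4,5,7,8,9} 210  {0,3,4,6,7,8,9} 210  {0,3,5,6,7,8,9} 210  {1,2,3,4,6,7,8} 14  {1,2,4,6,7,8,9} 14  {2,3,4,6,7,8,9} 84  {2,4,5,6,7,8,9} 42  {3,4,5,6,7,8,9} 210
  8 to go: {0,1,2,3,4,6,7,8} 56  {0,2,3,4,6,7,8,9} 336  {0,3,4,5,6,7,8,9} 840  {1,2,3,4,6,7,8,9} 112  {1,2,4,5,6,7,8,9} 56  {2,3,4,5,6,7,8,9} 336
  if 0:a drops first: 504 orders
  if 1:e drops first: 1512 orders
  if 5:o drops first: 504 orders
heap linearizations: 2520

2520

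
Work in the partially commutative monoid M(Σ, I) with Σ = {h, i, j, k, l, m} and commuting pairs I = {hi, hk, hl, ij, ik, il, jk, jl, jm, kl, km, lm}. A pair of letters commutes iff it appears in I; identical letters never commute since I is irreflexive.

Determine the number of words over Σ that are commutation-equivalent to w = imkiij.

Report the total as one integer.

drop 0:i onto floor
drop 1:m onto {0:i}
drop 2:k onto floor
drop 3:i onto {1:m}
drop 4:i onto {3:i}
drop 5:j onto floor
ground layer = {0:i, 2:k, 5:j}
drop-orders for the pieces not yet dropped (sum over which currently-grounded one goes next):
  1 to go: {2} 1  {4} 1  {5} 1
  2 to go: {2,4} 2  {2,5} 2  {3,4} 1  {4,5} 2
  3 to go: {1,3,4} 1  {2,3,4} 3  {2,4,5} 6  {3,4,5} 3
  4 to go: {0,1,3,4} 1  {1,2,3,4} 4  {1,3,4,5} 4  {2,3,4,5} 12
  if 0:i drops first: 20 orders
  if 2:k drops first: 5 orders
  if 5:j drops first: 5 orders
heap linearizations: 30

30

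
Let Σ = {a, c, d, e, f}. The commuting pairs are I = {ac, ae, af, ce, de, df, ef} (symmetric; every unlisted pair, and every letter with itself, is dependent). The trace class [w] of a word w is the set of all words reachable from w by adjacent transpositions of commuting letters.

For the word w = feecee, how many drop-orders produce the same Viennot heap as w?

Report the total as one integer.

0(f) covers ∅
1(e) covers ∅
2(e) covers 1:e
3(c) covers 0:f
4(e) covers 2:e
5(e) covers 4:e
floor of heap: 0:f, 1:e
completions by unplaced set U, small U first (add the entries for U minus each lowest piece of U):
  |U|=1: {3}:1  {5}:1
  |U|=2: {0,3}:1  {3,5}:2  {4,5}:1
  |U|=3: {0,3,5}:3  {2,4,5}:1  {3,4,5}:3
  |U|=4: {0,3,4,5}:6  {1,2,4,5}:1  {2,3,4,5}:4
  start at 0(f): 5
  start at 1(e): 10
sum over floor = 15

15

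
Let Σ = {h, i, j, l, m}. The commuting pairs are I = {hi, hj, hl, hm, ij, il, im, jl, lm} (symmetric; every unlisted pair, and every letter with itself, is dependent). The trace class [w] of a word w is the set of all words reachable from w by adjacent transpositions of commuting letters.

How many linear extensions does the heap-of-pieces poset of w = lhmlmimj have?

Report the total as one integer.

840

piece 0:l — minimal
piece 1:h — minimal
piece 2:m — minimal
piece 3:l rests on {0:l}
piece 4:m rests on {2:m}
piece 5:i — minimal
piece 6:m rests on {4:m}
piece 7:j rests on {6:m}
minimal pieces: {0:l, 1:h, 2:m, 5:i}
ways to finish when only these pieces remain (= sum over removing one remaining piece with nothing left below it):
  1 left: {1}→1  {3}→1  {5}→1  {7}→1
  2 left: {0,3}→1  {1,3}→2  {1,5}→2  {1,7}→2  {3,5}→2  {3,7}→2  {5,7}→2  {6,7}→1
  3 left: {0,1,3}→3  {0,3,5}→3  {0,3,7}→3  {1,3,5}→6  {1,3,7}→6  {1,5,7}→6  {1,6,7}→3  {3,5,7}→6  {3,6,7}→3  {4,6,7}→1  {5,6,7}→3
  4 left: {0,1,3,5}→12  {0,1,3,7}→12  {0,3,5,7}→12  {0,3,6,7}→6  {1,3,5,7}→24  {1,3,6,7}→12  {1,4,6,7}→4  {1,5,6,7}→12  {2,4,6,7}→1  {3,4,6,7}→4  {3,5,6,7}→12  {4,5,6,7}→4
  5 left: {0,1,3,5,7}→60  {0,1,3,6,7}→30  {0,3,4,6,7}→10  {0,3,5,6,7}→30  {1,2,4,6,7}→5  {1,3,4,6,7}→20  {1,3,5,6,7}→60  {1,4,5,6,7}→20  {2,3,4,6,7}→5  {2,4,5,6,7}→5  {3,4,5,6,7}→20
  6 left: {0,1,3,4,6,7}→60  {0,1,3,5,6,7}→180  {0,2,3,4,6,7}→15  {0,3,4,5,6,7}→60  {1,2,3,4,6,7}→30  {1,2,4,5,6,7}→30  {1,3,4,5,6,7}→120  {2,3,4,5,6,7}→30
  placing 0:l first → 210 extensions
  placing 1:h first → 105 extensions
  placing 2:m first → 420 extensions
  placing 5:i first → 105 extensions
total linear extensions = 840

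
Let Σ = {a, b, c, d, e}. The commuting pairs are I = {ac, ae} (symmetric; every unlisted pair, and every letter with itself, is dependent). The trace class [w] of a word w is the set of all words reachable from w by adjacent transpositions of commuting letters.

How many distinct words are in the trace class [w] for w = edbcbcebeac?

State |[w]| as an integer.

3

drop 0:e onto floor
drop 1:d onto {0:e}
drop 2:b onto {1:d}
drop 3:c onto {2:b}
drop 4:b onto {3:c}
drop 5:c onto {4:b}
drop 6:e onto {5:c}
drop 7:b onto {6:e}
drop 8:e onto {7:b}
drop 9:a onto {7:b}
drop 10:c onto {8:e}
ground layer = {0:e}
drop-orders for the pieces not yet dropped (sum over which currently-grounded one goes next):
  1 to go: {9} 1  {10} 1
  2 to go: {8,10} 1  {9,10} 2
  3 to go: {8,9,10} 3
  4 to go: {7,8,9,10} 3
  5 to go: {6,7,8,9,10} 3
  6 to go: {5,6,7,8,9,10} 3
  7 to go: {4,5,6,7,8,9,10} 3
  8 to go: {3,4,5,6,7,8,9,10} 3
  9 to go: {2,3,4,5,6,7,8,9,10} 3
  if 0:e drops first: 3 orders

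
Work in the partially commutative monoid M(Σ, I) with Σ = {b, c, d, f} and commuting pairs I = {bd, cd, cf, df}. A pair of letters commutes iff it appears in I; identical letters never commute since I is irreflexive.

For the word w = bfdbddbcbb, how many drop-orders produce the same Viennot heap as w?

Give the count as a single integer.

120

drop 0:b onto floor
drop 1:f onto {0:b}
drop 2:d onto floor
drop 3:b onto {1:f}
drop 4:d onto {2:d}
drop 5:d onto {4:d}
drop 6:b onto {3:b}
drop 7:c onto {6:b}
drop 8:b onto {7:c}
drop 9:b onto {8:b}
ground layer = {0:b, 2:d}
drop-orders for the pieces not yet dropped (sum over which currently-grounded one goes next):
  1 to go: {5} 1  {9} 1
  2 to go: {4,5} 1  {5,9} 2  {8,9} 1
  3 to go: {2,4,5} 1  {4,5,9} 3  {5,8,9} 3  {7,8,9} 1
  4 to go: {2,4,5,9} 4  {4,5,8,9} 6  {5,7,8,9} 4  {6,7,8,9} 1
  5 to go: {2,4,5,8,9} 10  {3,6,7,8,9} 1  {4,5,7,8,9} 10  {5,6,7,8,9} 5
  6 to go: {1,3,6,7,8,9} 1  {2,4,5,7,8,9} 20  {3,5,6,7,8,9} 6  {4,5,6,7,8,9} 15
  7 to go: {0,1,3,6,7,8,9} 1  {1,3,5,6,7,8,9} 7  {2,4,5,6,7,8,9} 35  {3,4,5,6,7,8,9} 21
  8 to go: {0,1,3,5,6,7,8,9} 8  {1,3,4,5,6,7,8,9} 28  {2,3,4,5,6,7,8,9} 56
  if 0:b drops first: 84 orders
  if 2:d drops first: 36 orders
heap linearizations: 120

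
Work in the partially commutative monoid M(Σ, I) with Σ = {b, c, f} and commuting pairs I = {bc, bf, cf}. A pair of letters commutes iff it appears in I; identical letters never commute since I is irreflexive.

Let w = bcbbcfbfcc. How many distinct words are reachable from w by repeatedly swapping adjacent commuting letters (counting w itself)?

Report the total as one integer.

3150

piece 0:b — minimal
piece 1:c — minimal
piece 2:b rests on {0:b}
piece 3:b rests on {2:b}
piece 4:c rests on {1:c}
piece 5:f — minimal
piece 6:b rests on {3:b}
piece 7:f rests on {5:f}
piece 8:c rests on {4:c}
piece 9:c rests on {8:c}
minimal pieces: {0:b, 1:c, 5:f}
ways to finish when only these pieces remain (= sum over removing one remaining piece with nothing left below it):
  1 left: {6}→1  {7}→1  {9}→1
  2 left: {3,6}→1  {5,7}→1  {6,7}→2  {6,9}→2  {7,9}→2  {8,9}→1
  3 left: {2,3,6}→1  {3,6,7}→3  {3,6,9}→3  {4,8,9}→1  {5,6,7}→3  {5,7,9}→3  {6,7,9}→6  {6,8,9}→3  {7,8,9}→3
  4 left: {0,2,3,6}→1  {1,4,8,9}→1  {2,3,6,7}→4  {2,3,6,9}→4  {3,5,6,7}→6  {3,6,7,9}→12  {3,6,8,9}→6  {4,6,8,9}→4  {4,7,8,9}→4  {5,6,7,9}→12  {5,7,8,9}→6  {6,7,8,9}→12
  5 left: {0,2,3,6,7}→5  {0,2,3,6,9}→5  {1,4,6,8,9}→5  {1,4,7,8,9}→5  {2,3,5,6,7}→10  {2,3,6,7,9}→20  {2,3,6,8,9}→10  {3,4,6,8,9}→10  {3,5,6,7,9}→30  {3,6,7,8,9}→30  {4,5,7,8,9}→10  {4,6,7,8,9}→20  {5,6,7,8,9}→30
  6 left: {0,2,3,5,6,7}→15  {0,2,3,6,7,9}→30  {0,2,3,6,8,9}→15  {1,3,4,6,8,9}→15  {1,4,5,7,8,9}→15  {1,4,6,7,8,9}→30  {2,3,4,6,8,9}→20  {2,3,5,6,7,9}→60  {2,3,6,7,8,9}→60  {3,4,6,7,8,9}→60  {3,5,6,7,8,9}→90  {4,5,6,7,8,9}→60
  7 left: {0,2,3,4,6,8,9}→35  {0,2,3,5,6,7,9}→105  {0,2,3,6,7,8,9}→105  {1,2,3,4,6,8,9}→35  {1,3,4,6,7,8,9}→105  {1,4,5,6,7,8,9}→105  {2,3,4,6,7,8,9}→140  {2,3,5,6,7,8,9}→210  {3,4,5,6,7,8,9}→210
  8 left: {0,1,2,3,4,6,8,9}→70  {0,2,3,4,6,7,8,9}→280  {0,2,3,5,6,7,8,9}→420  {1,2,3,4,6,7,8,9}→280  {1,3,4,5,6,7,8,9}→420  {2,3,4,5,6,7,8,9}→560
  placing 0:b first → 1260 extensions
  placing 1:c first → 1260 extensions
  placing 5:f first → 630 extensions
total linear extensions = 3150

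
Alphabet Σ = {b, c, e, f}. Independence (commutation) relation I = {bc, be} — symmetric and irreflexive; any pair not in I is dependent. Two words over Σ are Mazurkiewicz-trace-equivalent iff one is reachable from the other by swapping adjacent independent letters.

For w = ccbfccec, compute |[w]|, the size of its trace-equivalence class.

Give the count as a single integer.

3

drop 0:c onto floor
drop 1:c onto {0:c}
drop 2:b onto floor
drop 3:f onto {1:c, 2:b}
drop 4:c onto {3:f}
drop 5:c onto {4:c}
drop 6:e onto {5:c}
drop 7:c onto {6:e}
ground layer = {0:c, 2:b}
drop-orders for the pieces not yet dropped (sum over which currently-grounded one goes next):
  1 to go: {7} 1
  2 to go: {6,7} 1
  3 to go: {5,6,7} 1
  4 to go: {4,5,6,7} 1
  5 to go: {3,4,5,6,7} 1
  6 to go: {1,3,4,5,6,7} 1  {2,3,4,5,6,7} 1
  if 0:c drops first: 2 orders
  if 2:b drops first: 1 orders
heap linearizations: 3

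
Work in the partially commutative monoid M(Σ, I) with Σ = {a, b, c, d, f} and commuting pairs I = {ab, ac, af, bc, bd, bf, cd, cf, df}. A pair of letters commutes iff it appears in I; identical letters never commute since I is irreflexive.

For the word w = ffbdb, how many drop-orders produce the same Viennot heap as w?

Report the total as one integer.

#0=f has no predecessor
#1=f depends on [0:f]
#2=b has no predecessor
#3=d has no predecessor
#4=b depends on [2:b]
sources: [0:f, 2:b, 3:d]
N(rest) = Σ N(rest − s) over sources s of rest; N(one piece) = 1:
  size 1 → [1]=1  [3]=1  [4]=1
  size 2 → [0,1]=1  [1,3]=2  [1,4]=2  [2,4]=1  [3,4]=2
  size 3 → [0,1,3]=3  [0,1,4]=3  [1,2,4]=3  [1,3,4]=6  [2,3,4]=3
  first=0(f) contributes 12
  first=2(b) contributes 12
  first=3(d) contributes 6
|[w]| = 30

30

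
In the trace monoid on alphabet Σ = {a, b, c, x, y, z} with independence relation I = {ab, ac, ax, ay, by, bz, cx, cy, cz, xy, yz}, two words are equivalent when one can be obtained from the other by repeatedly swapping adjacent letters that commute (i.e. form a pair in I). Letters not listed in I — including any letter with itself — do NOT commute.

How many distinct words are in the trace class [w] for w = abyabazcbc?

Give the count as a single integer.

1260

drop 0:a onto floor
drop 1:b onto floor
drop 2:y onto floor
drop 3:a onto {0:a}
drop 4:b onto {1:b}
drop 5:a onto {3:a}
drop 6:z onto {5:a}
drop 7:c onto {4:b}
drop 8:b onto {7:c}
drop 9:c onto {8:b}
ground layer = {0:a, 1:b, 2:y}
drop-orders for the pieces not yet dropped (sum over which currently-grounded one goes next):
  1 to go: {2} 1  {6} 1  {9} 1
  2 to go: {2,6} 2  {2,9} 2  {5,6} 1  {6,9} 2  {8,9} 1
  3 to go: {2,5,6} 3  {2,6,9} 6  {2,8,9} 3  {3,5,6} 1  {5,6,9} 3  {6,8,9} 3  {7,8,9} 1
  4 to go: {0,3,5,6} 1  {2,3,5,6} 4  {2,5,6,9} 12  {2,6,8,9} 12  {2,7,8,9} 4  {3,5,6,9} 4  {4,7,8,9} 1  {5,6,8,9} 6  {6,7,8,9} 4
  5 to go: {0,2,3,5,6} 5  {0,3,5,6,9} 5  {1,4,7,8,9} 1  {2,3,5,6,9} 20  {2,4,7,8,9} 5  {2,5,6,8,9} 30  {2,6,7,8,9} 20  {3,5,6,8,9} 10  {4,6,7,8,9} 5  {5,6,7,8,9} 10
  6 to go: {0,2,3,5,6,9} 30  {0,3,5,6,8,9} 15  {1,2,4,7,8,9} 6  {1,4,6,7,8,9} 6  {2,3,5,6,8,9} 60  {2,4,6,7,8,9} 30  {2,5,6,7,8,9} 60  {3,5,6,7,8,9} 20  {4,5,6,7,8,9} 15
  7 to go: {0,2,3,5,6,8,9} 105  {0,3,5,6,7,8,9} 35  {1,2,4,6,7,8,9} 42  {1,4,5,6,7,8,9} 21  {2,3,5,6,7,8,9} 140  {2,4,5,6,7,8,9} 105  {3,4,5,6,7,8,9} 35
  8 to go: {0,2,3,5,6,7,8,9} 280  {0,3,4,5,6,7,8,9} 70  {1,2,4,5,6,7,8,9} 168  {1,3,4,5,6,7,8,9} 56  {2,3,4,5,6,7,8,9} 280
  if 0:a drops first: 504 orders
  if 1:b drops first: 630 orders
  if 2:y drops first: 126 orders
heap linearizations: 1260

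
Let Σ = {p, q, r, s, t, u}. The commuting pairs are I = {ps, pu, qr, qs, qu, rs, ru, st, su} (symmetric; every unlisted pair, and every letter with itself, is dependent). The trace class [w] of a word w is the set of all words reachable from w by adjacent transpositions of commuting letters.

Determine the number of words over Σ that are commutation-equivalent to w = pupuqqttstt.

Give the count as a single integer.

165

0(p) covers ∅
1(u) covers ∅
2(p) covers 0:p
3(u) covers 1:u
4(q) covers 2:p
5(q) covers 4:q
6(t) covers 3:u, 5:q
7(t) covers 6:t
8(s) covers ∅
9(t) covers 7:t
10(t) covers 9:t
floor of heap: 0:p, 1:u, 8:s
completions by unplaced set U, small U first (add the entries for U minus each lowest piece of U):
  |U|=1: {8}:1  {10}:1
  |U|=2: {8,10}:2  {9,10}:1
  |U|=3: {7,9,10}:1  {8,9,10}:3
  |U|=4: {6,7,9,10}:1  {7,8,9,10}:4
  |U|=5: {3,6,7,9,10}:1  {5,6,7,9,10}:1  {6,7,8,9,10}:5
  |U|=6: {1,3,6,7,9,10}:1  {3,5,6,7,9,10}:2  {3,6,7,8,9,10}:6  {4,5,6,7,9,10}:1  {5,6,7,8,9,10}:6
  |U|=7: {1,3,5,6,7,9,10}:3  {1,3,6,7,8,9,10}:7  {2,4,5,6,7,9,10}:1  {3,4,5,6,7,9,10}:3  {3,5,6,7,8,9,10}:14  {4,5,6,7,8,9,10}:7
  |U|=8: {0,2,4,5,6,7,9,10}:1  {1,3,4,5,6,7,9,10}:6  {1,3,5,6,7,8,9,10}:24  {2,3,4,5,6,7,9,10}:4  {2,4,5,6,7,8,9,10}:8  {3,4,5,6,7,8,9,10}:24
  |U|=9: {0,2,3,4,5,6,7,9,10}:5  {0,2,4,5,6,7,8,9,10}:9  {1,2,3,4,5,6,7,9,10}:10  {1,3,4,5,6,7,8,9,10}:54  {2,3,4,5,6,7,8,9,10}:36
  start at 0(p): 100
  start at 1(u): 50
  start at 8(s): 15
sum over floor = 165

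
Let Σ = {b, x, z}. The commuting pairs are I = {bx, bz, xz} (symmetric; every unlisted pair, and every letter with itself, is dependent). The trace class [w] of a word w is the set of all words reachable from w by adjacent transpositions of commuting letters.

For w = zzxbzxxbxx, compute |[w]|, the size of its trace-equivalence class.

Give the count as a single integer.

2520

drop 0:z onto floor
drop 1:z onto {0:z}
drop 2:x onto floor
drop 3:b onto floor
drop 4:z onto {1:z}
drop 5:x onto {2:x}
drop 6:x onto {5:x}
drop 7:b onto {3:b}
drop 8:x onto {6:x}
drop 9:x onto {8:x}
ground layer = {0:z, 2:x, 3:b}
drop-orders for the pieces not yet dropped (sum over which currently-grounded one goes next):
  1 to go: {4} 1  {7} 1  {9} 1
  2 to go: {1,4} 1  {3,7} 1  {4,7} 2  {4,9} 2  {7,9} 2  {8,9} 1
  3 to go: {0,1,4} 1  {1,4,7} 3  {1,4,9} 3  {3,4,7} 3  {3,7,9} 3  {4,7,9} 6  {4,8,9} 3  {6,8,9} 1  {7,8,9} 3
  4 to go: {0,1,4,7} 4  {0,1,4,9} 4  {1,3,4,7} 6  {1,4,7,9} 12  {1,4,8,9} 6  {3,4,7,9} 12  {3,7,8,9} 6  {4,6,8,9} 4  {4,7,8,9} 12  {5,6,8,9} 1  {6,7,8,9} 4
  5 to go: {0,1,3,4,7} 10  {0,1,4,7,9} 20  {0,1,4,8,9} 10  {1,3,4,7,9} 30  {1,4,6,8,9} 10  {1,4,7,8,9} 30  {2,5,6,8,9} 1  {3,4,7,8,9} 30  {3,6,7,8,9} 10  {4,5,6,8,9} 5  {4,6,7,8,9} 20  {5,6,7,8,9} 5
  6 to go: {0,1,3,4,7,9} 60  {0,1,4,6,8,9} 20  {0,1,4,7,8,9} 60  {1,3,4,7,8,9} 90  {1,4,5,6,8,9} 15  {1,4,6,7,8,9} 60  {2,4,5,6,8,9} 6  {2,5,6,7,8,9} 6  {3,4,6,7,8,9} 60  {3,5,6,7,8,9} 15  {4,5,6,7,8,9} 30
  7 to go: {0,1,3,4,7,8,9} 210  {0,1,4,5,6,8,9} 35  {0,1,4,6,7,8,9} 140  {1,2,4,5,6,8,9} 21  {1,3,4,6,7,8,9} 210  {1,4,5,6,7,8,9} 105  {2,3,5,6,7,8,9} 21  {2,4,5,6,7,8,9} 42  {3,4,5,6,7,8,9} 105
  8 to go: {0,1,2,4,5,6,8,9} 56  {0,1,3,4,6,7,8,9} 560  {0,1,4,5,6,7,8,9} 280  {1,2,4,5,6,7,8,9} 168  {1,3,4,5,6,7,8,9} 420  {2,3,4,5,6,7,8,9} 168
  if 0:z drops first: 756 orders
  if 2:x drops first: 1260 orders
  if 3:b drops first: 504 orders
heap linearizations: 2520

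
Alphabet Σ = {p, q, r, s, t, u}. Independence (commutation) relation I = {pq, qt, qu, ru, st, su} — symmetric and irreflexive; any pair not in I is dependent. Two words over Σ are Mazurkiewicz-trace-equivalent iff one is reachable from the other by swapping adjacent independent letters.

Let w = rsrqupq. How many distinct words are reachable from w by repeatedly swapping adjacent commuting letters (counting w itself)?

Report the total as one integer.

0(r) covers ∅
1(s) covers 0:r
2(r) covers 1:s
3(q) covers 2:r
4(u) covers ∅
5(p) covers 2:r, 4:u
6(q) covers 3:q
floor of heap: 0:r, 4:u
completions by unplaced set U, small U first (add the entries for U minus each lowest piece of U):
  |U|=1: {5}:1  {6}:1
  |U|=2: {3,6}:1  {4,5}:1  {5,6}:2
  |U|=3: {3,5,6}:3  {4,5,6}:3
  |U|=4: {2,3,5,6}:3  {3,4,5,6}:6
  |U|=5: {1,2,3,5,6}:3  {2,3,4,5,6}:9
  start at 0(r): 12
  start at 4(u): 3
sum over floor = 15

15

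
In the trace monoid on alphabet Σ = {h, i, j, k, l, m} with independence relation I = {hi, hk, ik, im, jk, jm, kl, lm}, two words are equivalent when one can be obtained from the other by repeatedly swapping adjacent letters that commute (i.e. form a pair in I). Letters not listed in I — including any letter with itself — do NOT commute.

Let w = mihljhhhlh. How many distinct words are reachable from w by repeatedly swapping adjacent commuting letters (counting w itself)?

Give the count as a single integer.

3

drop 0:m onto floor
drop 1:i onto floor
drop 2:h onto {0:m}
drop 3:l onto {1:i, 2:h}
drop 4:j onto {3:l}
drop 5:h onto {4:j}
drop 6:h onto {5:h}
drop 7:h onto {6:h}
drop 8:l onto {7:h}
drop 9:h onto {8:l}
ground layer = {0:m, 1:i}
drop-orders for the pieces not yet dropped (sum over which currently-grounded one goes next):
  1 to go: {9} 1
  2 to go: {8,9} 1
  3 to go: {7,8,9} 1
  4 to go: {6,7,8,9} 1
  5 to go: {5,6,7,8,9} 1
  6 to go: {4,5,6,7,8,9} 1
  7 to go: {3,4,5,6,7,8,9} 1
  8 to go: {1,3,4,5,6,7,8,9} 1  {2,3,4,5,6,7,8,9} 1
  if 0:m drops first: 2 orders
  if 1:i drops first: 1 orders
heap linearizations: 3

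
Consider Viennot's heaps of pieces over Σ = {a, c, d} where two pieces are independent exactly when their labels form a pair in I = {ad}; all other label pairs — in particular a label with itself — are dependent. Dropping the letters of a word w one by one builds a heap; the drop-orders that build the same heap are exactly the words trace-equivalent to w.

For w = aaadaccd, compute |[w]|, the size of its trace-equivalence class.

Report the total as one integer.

drop 0:a onto floor
drop 1:a onto {0:a}
drop 2:a onto {1:a}
drop 3:d onto floor
drop 4:a onto {2:a}
drop 5:c onto {3:d, 4:a}
drop 6:c onto {5:c}
drop 7:d onto {6:c}
ground layer = {0:a, 3:d}
drop-orders for the pieces not yet dropped (sum over which currently-grounded one goes next):
  1 to go: {7} 1
  2 to go: {6,7} 1
  3 to go: {5,6,7} 1
  4 to go: {3,5,6,7} 1  {4,5,6,7} 1
  5 to go: {2,4,5,6,7} 1  {3,4,5,6,7} 2
  6 to go: {1,2,4,5,6,7} 1  {2,3,4,5,6,7} 3
  if 0:a drops first: 4 orders
  if 3:d drops first: 1 orders
heap linearizations: 5

5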